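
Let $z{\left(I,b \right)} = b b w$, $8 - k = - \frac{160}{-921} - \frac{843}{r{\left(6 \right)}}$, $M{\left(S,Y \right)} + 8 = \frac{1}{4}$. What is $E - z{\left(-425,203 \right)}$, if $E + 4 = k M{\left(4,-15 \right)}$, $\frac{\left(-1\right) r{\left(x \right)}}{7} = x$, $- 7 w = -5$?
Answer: $- \frac{1513451305}{51576} \approx -29344.0$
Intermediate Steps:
$w = \frac{5}{7}$ ($w = \left(- \frac{1}{7}\right) \left(-5\right) = \frac{5}{7} \approx 0.71429$)
$M{\left(S,Y \right)} = - \frac{31}{4}$ ($M{\left(S,Y \right)} = -8 + \frac{1}{4} = - \frac{31}{4}$)
$r{\left(x \right)} = - 7 x$
$k = - \frac{157889}{12894}$ ($k = 8 - \left(- \frac{160}{-921} - \frac{843}{\left(-7\right) 6}\right) = 8 - \left(\left(-160\right) \left(- \frac{1}{921}\right) - \frac{843}{-42}\right) = 8 - \left(\frac{160}{921} - - \frac{281}{14}\right) = 8 - \left(\frac{160}{921} + \frac{281}{14}\right) = 8 - \frac{261041}{12894} = - \frac{157889}{12894} \approx -12.245$)
$E = \frac{4688255}{51576}$ ($E = -4 - - \frac{4894559}{51576} = -4 + \frac{4894559}{51576} = \frac{4688255}{51576} \approx 90.9$)
$z{\left(I,b \right)} = \frac{5 b^{2}}{7}$ ($z{\left(I,b \right)} = b b \frac{5}{7} = b^{2} \cdot \frac{5}{7} = \frac{5 b^{2}}{7}$)
$E - z{\left(-425,203 \right)} = \frac{4688255}{51576} - \frac{5 \cdot 203^{2}}{7} = \frac{4688255}{51576} - \frac{5}{7} \cdot 41209 = \frac{4688255}{51576} - 29435 = - \frac{1513451305}{51576}$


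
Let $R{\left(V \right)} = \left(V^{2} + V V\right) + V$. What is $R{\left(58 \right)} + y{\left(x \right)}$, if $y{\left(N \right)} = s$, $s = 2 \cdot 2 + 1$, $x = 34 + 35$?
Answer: $6791$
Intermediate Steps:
$x = 69$
$s = 5$ ($s = 4 + 1 = 5$)
$y{\left(N \right)} = 5$
$R{\left(V \right)} = V + 2 V^{2}$ ($R{\left(V \right)} = \left(V^{2} + V^{2}\right) + V = 2 V^{2} + V = V + 2 V^{2}$)
$R{\left(58 \right)} + y{\left(x \right)} = 58 \left(1 + 2 \cdot 58\right) + 5 = 58 \left(1 + 116\right) + 5 = 58 \cdot 117 + 5 = 6786 + 5 = 6791$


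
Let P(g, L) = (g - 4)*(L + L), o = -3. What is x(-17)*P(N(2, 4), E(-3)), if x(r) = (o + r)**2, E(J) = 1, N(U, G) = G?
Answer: 0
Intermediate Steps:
x(r) = (-3 + r)**2
P(g, L) = 2*L*(-4 + g) (P(g, L) = (-4 + g)*(2*L) = 2*L*(-4 + g))
x(-17)*P(N(2, 4), E(-3)) = (-3 - 17)**2*(2*1*(-4 + 4)) = (-20)**2*(2*1*0) = 400*0 = 0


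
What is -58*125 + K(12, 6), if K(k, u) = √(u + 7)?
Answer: -7250 + √13 ≈ -7246.4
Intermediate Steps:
K(k, u) = √(7 + u)
-58*125 + K(12, 6) = -58*125 + √(7 + 6) = -7250 + √13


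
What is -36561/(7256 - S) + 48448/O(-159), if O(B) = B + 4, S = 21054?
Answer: -662818549/2138690 ≈ -309.92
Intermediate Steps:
O(B) = 4 + B
-36561/(7256 - S) + 48448/O(-159) = -36561/(7256 - 1*21054) + 48448/(4 - 159) = -36561/(7256 - 21054) + 48448/(-155) = -36561/(-13798) + 48448*(-1/155) = -36561*(-1/13798) - 48448/155 = 36561/13798 - 48448/155 = -662818549/2138690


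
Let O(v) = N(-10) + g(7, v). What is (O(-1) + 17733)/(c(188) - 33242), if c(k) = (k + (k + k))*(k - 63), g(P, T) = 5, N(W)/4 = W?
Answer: 8849/18629 ≈ 0.47501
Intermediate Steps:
N(W) = 4*W
c(k) = 3*k*(-63 + k) (c(k) = (k + 2*k)*(-63 + k) = (3*k)*(-63 + k) = 3*k*(-63 + k))
O(v) = -35 (O(v) = 4*(-10) + 5 = -40 + 5 = -35)
(O(-1) + 17733)/(c(188) - 33242) = (-35 + 17733)/(3*188*(-63 + 188) - 33242) = 17698/(3*188*125 - 33242) = 17698/(70500 - 33242) = 17698/37258 = 17698*(1/37258) = 8849/18629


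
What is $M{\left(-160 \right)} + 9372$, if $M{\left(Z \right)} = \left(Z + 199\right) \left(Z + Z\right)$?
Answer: $-3108$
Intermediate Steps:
$M{\left(Z \right)} = 2 Z \left(199 + Z\right)$ ($M{\left(Z \right)} = \left(199 + Z\right) 2 Z = 2 Z \left(199 + Z\right)$)
$M{\left(-160 \right)} + 9372 = 2 \left(-160\right) \left(199 - 160\right) + 9372 = 2 \left(-160\right) 39 + 9372 = -12480 + 9372 = -3108$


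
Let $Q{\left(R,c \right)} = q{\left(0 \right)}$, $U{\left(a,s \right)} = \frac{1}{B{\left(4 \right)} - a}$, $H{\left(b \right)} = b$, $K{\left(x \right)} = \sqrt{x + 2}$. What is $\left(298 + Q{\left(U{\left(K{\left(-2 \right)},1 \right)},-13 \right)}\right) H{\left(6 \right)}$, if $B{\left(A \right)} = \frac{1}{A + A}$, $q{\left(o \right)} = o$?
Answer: $1788$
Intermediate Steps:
$B{\left(A \right)} = \frac{1}{2 A}$
$K{\left(x \right)} = \sqrt{2 + x}$
$U{\left(a,s \right)} = \frac{1}{\frac{1}{8} - a}$ ($U{\left(a,s \right)} = \frac{1}{\frac{1}{2 \cdot 4} - a} = \frac{1}{\frac{1}{2} \cdot \frac{1}{4} - a} = \frac{1}{\frac{1}{8} - a}$)
$Q{\left(R,c \right)} = 0$
$\left(298 + Q{\left(U{\left(K{\left(-2 \right)},1 \right)},-13 \right)}\right) H{\left(6 \right)} = \left(298 + 0\right) 6 = 298 \cdot 6 = 1788$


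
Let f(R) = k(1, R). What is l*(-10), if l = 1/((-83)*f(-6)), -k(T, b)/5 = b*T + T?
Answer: 2/415 ≈ 0.0048193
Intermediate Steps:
k(T, b) = -5*T - 5*T*b (k(T, b) = -5*(b*T + T) = -5*(T*b + T) = -5*(T + T*b) = -5*T - 5*T*b)
f(R) = -5 - 5*R (f(R) = -5*1*(1 + R) = -5 - 5*R)
l = -1/2075 (l = 1/((-83)*(-5 - 5*(-6))) = -1/(83*(-5 + 30)) = -1/83/25 = -1/83*1/25 = -1/2075 ≈ -0.00048193)
l*(-10) = -1/2075*(-10) = 2/415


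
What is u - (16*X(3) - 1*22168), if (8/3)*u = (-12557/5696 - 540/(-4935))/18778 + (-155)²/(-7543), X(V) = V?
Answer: 46968963763338580247/2123485540133888 ≈ 22119.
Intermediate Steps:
u = -2536384423022313/2123485540133888 (u = 3*((-12557/5696 - 540/(-4935))/18778 + (-155)²/(-7543))/8 = 3*((-12557*1/5696 - 540*(-1/4935))*(1/18778) + 24025*(-1/7543))/8 = 3*((-12557/5696 + 36/329)*(1/18778) - 24025/7543)/8 = 3*(-3926197/1873984*1/18778 - 24025/7543)/8 = 3*(-3926197/35189671552 - 24025/7543)/8 = (3/8)*(-845461474340771/265435692516736) = -2536384423022313/2123485540133888 ≈ -1.1944)
u - (16*X(3) - 1*22168) = -2536384423022313/2123485540133888 - (16*3 - 1*22168) = -2536384423022313/2123485540133888 - (48 - 22168) = -2536384423022313/2123485540133888 - 1*(-22120) = -2536384423022313/2123485540133888 + 22120 = 46968963763338580247/2123485540133888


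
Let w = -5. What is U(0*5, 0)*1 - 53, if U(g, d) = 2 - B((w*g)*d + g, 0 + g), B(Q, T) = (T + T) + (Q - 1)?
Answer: -50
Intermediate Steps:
B(Q, T) = -1 + Q + 2*T (B(Q, T) = 2*T + (-1 + Q) = -1 + Q + 2*T)
U(g, d) = 3 - 3*g + 5*d*g (U(g, d) = 2 - (-1 + ((-5*g)*d + g) + 2*(0 + g)) = 2 - (-1 + (-5*d*g + g) + 2*g) = 2 - (-1 + (g - 5*d*g) + 2*g) = 2 - (-1 + 3*g - 5*d*g) = 2 + (1 - 3*g + 5*d*g) = 3 - 3*g + 5*d*g)
U(0*5, 0)*1 - 53 = (3 - 0*5 + 5*0*(0*5))*1 - 53 = (3 - 3*0 + 5*0*0)*1 - 53 = (3 + 0 + 0)*1 - 53 = 3*1 - 53 = 3 - 53 = -50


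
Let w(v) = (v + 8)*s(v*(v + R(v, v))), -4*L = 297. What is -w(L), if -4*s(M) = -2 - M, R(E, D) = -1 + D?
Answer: 23537035/128 ≈ 1.8388e+5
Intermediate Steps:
L = -297/4 (L = -1/4*297 = -297/4 ≈ -74.250)
s(M) = 1/2 + M/4 (s(M) = -(-2 - M)/4 = 1/2 + M/4)
w(v) = (1/2 + v*(-1 + 2*v)/4)*(8 + v) (w(v) = (v + 8)*(1/2 + (v*(v + (-1 + v)))/4) = (8 + v)*(1/2 + (v*(-1 + 2*v))/4) = (8 + v)*(1/2 + v*(-1 + 2*v)/4) = (1/2 + v*(-1 + 2*v)/4)*(8 + v))
-w(L) = -(2 - 297*(-1 + 2*(-297/4))/4)*(8 - 297/4)/4 = -(2 - 297*(-1 - 297/2)/4)*(-265)/(4*4) = -(2 - 297/4*(-299/2))*(-265)/(4*4) = -(2 + 88803/8)*(-265)/(4*4) = -88819*(-265)/(4*8*4) = -1*(-23537035/128) = 23537035/128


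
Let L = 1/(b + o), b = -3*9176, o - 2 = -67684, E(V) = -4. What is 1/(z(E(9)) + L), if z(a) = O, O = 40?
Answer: 95210/3808399 ≈ 0.025000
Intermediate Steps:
o = -67682 (o = 2 - 67684 = -67682)
z(a) = 40
b = -27528
L = -1/95210 (L = 1/(-27528 - 67682) = 1/(-95210) = -1/95210 ≈ -1.0503e-5)
1/(z(E(9)) + L) = 1/(40 - 1/95210) = 1/(3808399/95210) = 95210/3808399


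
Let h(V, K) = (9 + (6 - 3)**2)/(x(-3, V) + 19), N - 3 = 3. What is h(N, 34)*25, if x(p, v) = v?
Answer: 18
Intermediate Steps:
N = 6 (N = 3 + 3 = 6)
h(V, K) = 18/(19 + V) (h(V, K) = (9 + (6 - 3)**2)/(V + 19) = (9 + 3**2)/(19 + V) = (9 + 9)/(19 + V) = 18/(19 + V))
h(N, 34)*25 = (18/(19 + 6))*25 = (18/25)*25 = 18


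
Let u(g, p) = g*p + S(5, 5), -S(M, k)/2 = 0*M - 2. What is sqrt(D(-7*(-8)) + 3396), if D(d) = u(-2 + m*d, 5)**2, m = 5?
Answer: 2*sqrt(486658) ≈ 1395.2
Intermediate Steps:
S(M, k) = 4 (S(M, k) = -2*(0*M - 2) = -2*(0 - 2) = -2*(-2) = 4)
u(g, p) = 4 + g*p (u(g, p) = g*p + 4 = 4 + g*p)
D(d) = (-6 + 25*d)**2 (D(d) = (4 + (-2 + 5*d)*5)**2 = (4 + (-10 + 25*d))**2 = (-6 + 25*d)**2)
sqrt(D(-7*(-8)) + 3396) = sqrt((-6 + 25*(-7*(-8)))**2 + 3396) = sqrt((-6 + 25*56)**2 + 3396) = sqrt((-6 + 1400)**2 + 3396) = sqrt(1394**2 + 3396) = sqrt(1943236 + 3396) = sqrt(1946632) = 2*sqrt(486658)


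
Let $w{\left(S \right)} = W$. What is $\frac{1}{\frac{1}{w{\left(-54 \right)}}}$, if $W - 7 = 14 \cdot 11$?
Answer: $161$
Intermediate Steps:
$W = 161$ ($W = 7 + 14 \cdot 11 = 7 + 154 = 161$)
$w{\left(S \right)} = 161$
$\frac{1}{\frac{1}{w{\left(-54 \right)}}} = \frac{1}{\frac{1}{161}} = 161$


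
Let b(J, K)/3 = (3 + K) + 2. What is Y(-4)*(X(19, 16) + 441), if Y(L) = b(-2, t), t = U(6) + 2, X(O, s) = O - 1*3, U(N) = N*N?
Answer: 58953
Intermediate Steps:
U(N) = N²
X(O, s) = -3 + O (X(O, s) = O - 3 = -3 + O)
t = 38 (t = 6² + 2 = 36 + 2 = 38)
b(J, K) = 15 + 3*K (b(J, K) = 3*((3 + K) + 2) = 3*(5 + K) = 15 + 3*K)
Y(L) = 129 (Y(L) = 15 + 3*38 = 15 + 114 = 129)
Y(-4)*(X(19, 16) + 441) = 129*((-3 + 19) + 441) = 129*(16 + 441) = 129*457 = 58953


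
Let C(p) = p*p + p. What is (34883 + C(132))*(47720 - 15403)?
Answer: 1694671163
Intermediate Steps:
C(p) = p + p² (C(p) = p² + p = p + p²)
(34883 + C(132))*(47720 - 15403) = (34883 + 132*(1 + 132))*(47720 - 15403) = (34883 + 132*133)*32317 = (34883 + 17556)*32317 = 52439*32317 = 1694671163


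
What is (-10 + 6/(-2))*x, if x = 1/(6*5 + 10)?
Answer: -13/40 ≈ -0.32500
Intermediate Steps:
x = 1/40 (x = 1/(30 + 10) = 1/40 ≈ 0.025000)
(-10 + 6/(-2))*x = (-10 + 6/(-2))*(1/40) = (-10 + 6*(-1/2))*(1/40) = (-10 - 3)*(1/40) = -13*1/40 = -13/40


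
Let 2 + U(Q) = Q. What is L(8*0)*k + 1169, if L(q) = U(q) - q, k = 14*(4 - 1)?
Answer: 1085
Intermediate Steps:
U(Q) = -2 + Q
k = 42 (k = 14*3 = 42)
L(q) = -2 (L(q) = (-2 + q) - q = -2)
L(8*0)*k + 1169 = -2*42 + 1169 = -84 + 1169 = 1085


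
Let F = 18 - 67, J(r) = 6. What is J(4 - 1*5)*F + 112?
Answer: -182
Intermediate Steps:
F = -49
J(4 - 1*5)*F + 112 = 6*(-49) + 112 = -294 + 112 = -182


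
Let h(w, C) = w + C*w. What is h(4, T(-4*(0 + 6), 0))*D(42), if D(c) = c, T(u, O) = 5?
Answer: 1008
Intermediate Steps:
h(4, T(-4*(0 + 6), 0))*D(42) = (4*(1 + 5))*42 = (4*6)*42 = 24*42 = 1008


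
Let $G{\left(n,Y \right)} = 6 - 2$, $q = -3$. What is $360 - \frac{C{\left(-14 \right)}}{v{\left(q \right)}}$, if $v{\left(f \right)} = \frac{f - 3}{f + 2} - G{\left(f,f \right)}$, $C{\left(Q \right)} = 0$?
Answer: $360$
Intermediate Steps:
$G{\left(n,Y \right)} = 4$
$v{\left(f \right)} = -4 + \frac{-3 + f}{2 + f}$ ($v{\left(f \right)} = \frac{f - 3}{f + 2} - 4 = \frac{-3 + f}{2 + f} - 4 = -4 + \frac{-3 + f}{2 + f}$)
$360 - \frac{C{\left(-14 \right)}}{v{\left(q \right)}} = 360 - \frac{0}{\frac{1}{2 - 3} \left(-11 - -9\right)} = 360 - \frac{0}{\frac{1}{-1} \left(-11 + 9\right)} = 360 - \frac{0}{\left(-1\right) \left(-2\right)} = 360 - \frac{0}{2} = 360 - 0 \cdot \frac{1}{2} = 360 - 0 = 360 + 0 = 360$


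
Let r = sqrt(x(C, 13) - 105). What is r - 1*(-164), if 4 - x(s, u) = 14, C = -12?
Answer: 164 + I*sqrt(115) ≈ 164.0 + 10.724*I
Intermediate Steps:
x(s, u) = -10 (x(s, u) = 4 - 1*14 = 4 - 14 = -10)
r = I*sqrt(115) (r = sqrt(-10 - 105) = sqrt(-115) = I*sqrt(115) ≈ 10.724*I)
r - 1*(-164) = I*sqrt(115) - 1*(-164) = I*sqrt(115) + 164 = 164 + I*sqrt(115)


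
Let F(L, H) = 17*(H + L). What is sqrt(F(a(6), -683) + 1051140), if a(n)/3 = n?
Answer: sqrt(1039835) ≈ 1019.7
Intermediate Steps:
a(n) = 3*n
F(L, H) = 17*H + 17*L
sqrt(F(a(6), -683) + 1051140) = sqrt((17*(-683) + 17*(3*6)) + 1051140) = sqrt((-11611 + 17*18) + 1051140) = sqrt((-11611 + 306) + 1051140) = sqrt(-11305 + 1051140) = sqrt(1039835)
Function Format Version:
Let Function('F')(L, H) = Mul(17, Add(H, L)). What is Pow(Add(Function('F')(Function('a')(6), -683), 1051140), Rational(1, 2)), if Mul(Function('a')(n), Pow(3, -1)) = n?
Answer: Pow(1039835, Rational(1, 2)) ≈ 1019.7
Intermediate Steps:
Function('a')(n) = Mul(3, n)
Function('F')(L, H) = Add(Mul(17, H), Mul(17, L))
Pow(Add(Function('F')(Function('a')(6), -683), 1051140), Rational(1, 2)) = Pow(Add(Add(Mul(17, -683), Mul(17, Mul(3, 6))), 1051140), Rational(1, 2)) = Pow(Add(Add(-11611, Mul(17, 18)), 1051140), Rational(1, 2)) = Pow(Add(Add(-11611, 306), 1051140), Rational(1, 2)) = Pow(Add(-11305, 1051140), Rational(1, 2)) = Pow(1039835, Rational(1, 2))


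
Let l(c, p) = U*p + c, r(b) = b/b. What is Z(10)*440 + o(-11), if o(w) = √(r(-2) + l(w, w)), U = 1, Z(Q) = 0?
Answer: I*√21 ≈ 4.5826*I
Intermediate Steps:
r(b) = 1
l(c, p) = c + p (l(c, p) = 1*p + c = p + c = c + p)
o(w) = √(1 + 2*w) (o(w) = √(1 + (w + w)) = √(1 + 2*w))
Z(10)*440 + o(-11) = 0*440 + √(1 + 2*(-11)) = 0 + √(1 - 22) = 0 + √(-21) = 0 + I*√21 = I*√21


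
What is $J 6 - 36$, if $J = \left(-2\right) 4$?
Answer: $-84$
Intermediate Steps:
$J = -8$
$J 6 - 36 = \left(-8\right) 6 - 36 = -48 - 36 = -84$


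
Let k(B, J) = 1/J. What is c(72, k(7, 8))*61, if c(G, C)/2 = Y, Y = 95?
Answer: 11590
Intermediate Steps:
c(G, C) = 190 (c(G, C) = 2*95 = 190)
c(72, k(7, 8))*61 = 190*61 = 11590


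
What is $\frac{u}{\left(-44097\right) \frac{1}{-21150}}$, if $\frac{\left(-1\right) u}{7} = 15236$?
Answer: $- \frac{751896600}{14699} \approx -51153.0$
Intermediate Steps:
$u = -106652$ ($u = \left(-7\right) 15236 = -106652$)
$\frac{u}{\left(-44097\right) \frac{1}{-21150}} = - \frac{106652}{\left(-44097\right) \frac{1}{-21150}} = - \frac{106652}{\left(-44097\right) \left(- \frac{1}{21150}\right)} = - \frac{106652}{\frac{14699}{7050}} = \left(-106652\right) \frac{7050}{14699} = - \frac{751896600}{14699}$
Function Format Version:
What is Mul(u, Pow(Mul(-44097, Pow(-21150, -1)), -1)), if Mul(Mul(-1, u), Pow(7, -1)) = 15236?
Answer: Rational(-751896600, 14699) ≈ -51153.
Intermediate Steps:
u = -106652 (u = Mul(-7, 15236) = -106652)
Mul(u, Pow(Mul(-44097, Pow(-21150, -1)), -1)) = Mul(-106652, Pow(Mul(-44097, Pow(-21150, -1)), -1)) = Mul(-106652, Pow(Mul(-44097, Rational(-1, 21150)), -1)) = Mul(-106652, Pow(Rational(14699, 7050), -1)) = Mul(-106652, Rational(7050, 14699)) = Rational(-751896600, 14699)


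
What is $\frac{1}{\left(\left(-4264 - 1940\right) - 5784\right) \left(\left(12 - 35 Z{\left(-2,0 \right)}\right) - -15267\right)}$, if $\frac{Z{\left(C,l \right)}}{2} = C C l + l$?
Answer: $- \frac{1}{183164652} \approx -5.4596 \cdot 10^{-9}$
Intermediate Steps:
$Z{\left(C,l \right)} = 2 l + 2 l C^{2}$ ($Z{\left(C,l \right)} = 2 \left(C C l + l\right) = 2 \left(C^{2} l + l\right) = 2 \left(l C^{2} + l\right) = 2 \left(l + l C^{2}\right) = 2 l + 2 l C^{2}$)
$\frac{1}{\left(\left(-4264 - 1940\right) - 5784\right) \left(\left(12 - 35 Z{\left(-2,0 \right)}\right) - -15267\right)} = \frac{1}{\left(\left(-4264 - 1940\right) - 5784\right) \left(\left(12 - 35 \cdot 2 \cdot 0 \left(1 + \left(-2\right)^{2}\right)\right) - -15267\right)} = \frac{1}{\left(-6204 - 5784\right) \left(\left(12 - 35 \cdot 2 \cdot 0 \left(1 + 4\right)\right) + \left(14809 + 458\right)\right)} = \frac{1}{\left(-11988\right) \left(\left(12 - 35 \cdot 2 \cdot 0 \cdot 5\right) + 15267\right)} = \frac{1}{\left(-11988\right) \left(\left(12 - 0\right) + 15267\right)} = \frac{1}{\left(-11988\right) \left(\left(12 + 0\right) + 15267\right)} = \frac{1}{\left(-11988\right) \left(12 + 15267\right)} = \frac{1}{\left(-11988\right) 15279} = \frac{1}{-183164652} = - \frac{1}{183164652}$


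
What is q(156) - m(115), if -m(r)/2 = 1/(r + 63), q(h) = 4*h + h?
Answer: 69421/89 ≈ 780.01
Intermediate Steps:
q(h) = 5*h
m(r) = -2/(63 + r) (m(r) = -2/(r + 63) = -2/(63 + r))
q(156) - m(115) = 5*156 - (-2)/(63 + 115) = 780 - (-2)/178 = 780 - 1*(-1/89) = 780 + 1/89 = 69421/89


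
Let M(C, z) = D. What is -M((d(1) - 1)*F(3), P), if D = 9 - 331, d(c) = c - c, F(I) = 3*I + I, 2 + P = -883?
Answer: 322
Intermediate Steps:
P = -885 (P = -2 - 883 = -885)
F(I) = 4*I
d(c) = 0
D = -322
M(C, z) = -322
-M((d(1) - 1)*F(3), P) = -1*(-322) = 322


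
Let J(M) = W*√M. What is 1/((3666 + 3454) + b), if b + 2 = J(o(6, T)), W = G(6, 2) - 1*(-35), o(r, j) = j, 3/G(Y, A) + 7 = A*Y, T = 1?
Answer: 5/35768 ≈ 0.00013979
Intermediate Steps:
G(Y, A) = 3/(-7 + A*Y)
W = 178/5 (W = 3/(-7 + 2*6) - 1*(-35) = 3/(-7 + 12) + 35 = 3/5 + 35 = 3*(⅕) + 35 = ⅗ + 35 = 178/5 ≈ 35.600)
J(M) = 178*√M/5
b = 168/5 (b = -2 + 178*√1/5 = -2 + (178/5)*1 = -2 + 178/5 = 168/5 ≈ 33.600)
1/((3666 + 3454) + b) = 1/((3666 + 3454) + 168/5) = 1/(7120 + 168/5) = 1/(35768/5) = 5/35768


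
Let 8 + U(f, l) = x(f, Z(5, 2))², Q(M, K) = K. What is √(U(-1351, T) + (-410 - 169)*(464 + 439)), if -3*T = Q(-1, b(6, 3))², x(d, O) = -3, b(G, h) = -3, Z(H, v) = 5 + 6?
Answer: 2*I*√130709 ≈ 723.07*I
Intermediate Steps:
Z(H, v) = 11
T = -3 (T = -⅓*(-3)² = -⅓*9 = -3)
U(f, l) = 1 (U(f, l) = -8 + (-3)² = -8 + 9 = 1)
√(U(-1351, T) + (-410 - 169)*(464 + 439)) = √(1 + (-410 - 169)*(464 + 439)) = √(1 - 579*903) = √(1 - 522837) = √(-522836) = 2*I*√130709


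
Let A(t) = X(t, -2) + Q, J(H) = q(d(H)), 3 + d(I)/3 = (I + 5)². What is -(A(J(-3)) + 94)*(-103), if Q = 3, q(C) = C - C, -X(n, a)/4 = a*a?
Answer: 8343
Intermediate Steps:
d(I) = -9 + 3*(5 + I)² (d(I) = -9 + 3*(I + 5)² = -9 + 3*(5 + I)²)
X(n, a) = -4*a² (X(n, a) = -4*a*a = -4*a²)
q(C) = 0
J(H) = 0
A(t) = -13 (A(t) = -4*(-2)² + 3 = -4*4 + 3 = -16 + 3 = -13)
-(A(J(-3)) + 94)*(-103) = -(-13 + 94)*(-103) = -81*(-103) = -1*(-8343) = 8343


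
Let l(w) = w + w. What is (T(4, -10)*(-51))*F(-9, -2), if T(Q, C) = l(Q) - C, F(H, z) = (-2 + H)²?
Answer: -111078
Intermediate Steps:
l(w) = 2*w
T(Q, C) = -C + 2*Q (T(Q, C) = 2*Q - C = -C + 2*Q)
(T(4, -10)*(-51))*F(-9, -2) = ((-1*(-10) + 2*4)*(-51))*(-2 - 9)² = ((10 + 8)*(-51))*(-11)² = (18*(-51))*121 = -918*121 = -111078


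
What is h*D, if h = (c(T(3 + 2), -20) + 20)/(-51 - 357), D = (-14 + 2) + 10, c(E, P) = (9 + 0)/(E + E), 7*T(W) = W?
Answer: 263/2040 ≈ 0.12892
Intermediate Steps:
T(W) = W/7
c(E, P) = 9/(2*E) (c(E, P) = 9/((2*E)) = 9*(1/(2*E)) = 9/(2*E))
D = -2 (D = -12 + 10 = -2)
h = -263/4080 (h = (9/(2*(((3 + 2)/7))) + 20)/(-51 - 357) = (9/(2*(((1/7)*5))) + 20)/(-408) = (9/(2*(5/7)) + 20)*(-1/408) = ((9/2)*(7/5) + 20)*(-1/408) = (63/10 + 20)*(-1/408) = (263/10)*(-1/408) = -263/4080 ≈ -0.064461)
h*D = -263/4080*(-2) = 263/2040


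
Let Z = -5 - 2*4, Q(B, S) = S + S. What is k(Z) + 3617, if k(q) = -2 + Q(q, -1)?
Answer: 3613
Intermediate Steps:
Q(B, S) = 2*S
Z = -13 (Z = -5 - 8 = -13)
k(q) = -4 (k(q) = -2 + 2*(-1) = -2 - 2 = -4)
k(Z) + 3617 = -4 + 3617 = 3613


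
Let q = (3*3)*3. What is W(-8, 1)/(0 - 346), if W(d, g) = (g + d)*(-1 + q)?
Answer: 91/173 ≈ 0.52601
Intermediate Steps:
q = 27 (q = 9*3 = 27)
W(d, g) = 26*d + 26*g (W(d, g) = (g + d)*(-1 + 27) = (d + g)*26 = 26*d + 26*g)
W(-8, 1)/(0 - 346) = (26*(-8) + 26*1)/(0 - 346) = (-208 + 26)/(-346) = -1/346*(-182) = 91/173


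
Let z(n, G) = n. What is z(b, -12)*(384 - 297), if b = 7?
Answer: 609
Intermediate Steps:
z(b, -12)*(384 - 297) = 7*(384 - 297) = 7*87 = 609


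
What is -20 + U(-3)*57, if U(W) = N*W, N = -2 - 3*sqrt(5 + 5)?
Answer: 322 + 513*sqrt(10) ≈ 1944.2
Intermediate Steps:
N = -2 - 3*sqrt(10) ≈ -11.487
U(W) = W*(-2 - 3*sqrt(10)) (U(W) = (-2 - 3*sqrt(10))*W = W*(-2 - 3*sqrt(10)))
-20 + U(-3)*57 = -20 - 1*(-3)*(2 + 3*sqrt(10))*57 = -20 + (6 + 9*sqrt(10))*57 = -20 + (342 + 513*sqrt(10)) = 322 + 513*sqrt(10)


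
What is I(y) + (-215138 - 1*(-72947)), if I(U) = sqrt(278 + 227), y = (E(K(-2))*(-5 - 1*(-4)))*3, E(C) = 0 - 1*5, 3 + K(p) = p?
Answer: -142191 + sqrt(505) ≈ -1.4217e+5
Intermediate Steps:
K(p) = -3 + p
E(C) = -5 (E(C) = 0 - 5 = -5)
y = 15 (y = -5*(-5 - 1*(-4))*3 = -5*(-5 + 4)*3 = -5*(-1)*3 = 5*3 = 15)
I(U) = sqrt(505)
I(y) + (-215138 - 1*(-72947)) = sqrt(505) + (-215138 - 1*(-72947)) = sqrt(505) + (-215138 + 72947) = sqrt(505) - 142191 = -142191 + sqrt(505)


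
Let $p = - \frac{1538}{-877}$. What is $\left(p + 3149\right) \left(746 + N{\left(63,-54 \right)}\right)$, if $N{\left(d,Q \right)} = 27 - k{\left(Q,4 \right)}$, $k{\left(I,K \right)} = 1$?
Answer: $\frac{2133198892}{877} \approx 2.4324 \cdot 10^{6}$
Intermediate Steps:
$p = \frac{1538}{877}$ ($p = \left(-1538\right) \left(- \frac{1}{877}\right) = \frac{1538}{877} \approx 1.7537$)
$N{\left(d,Q \right)} = 26$ ($N{\left(d,Q \right)} = 27 - 1 = 26$)
$\left(p + 3149\right) \left(746 + N{\left(63,-54 \right)}\right) = \left(\frac{1538}{877} + 3149\right) \left(746 + 26\right) = \frac{2763211}{877} \cdot 772 = \frac{2133198892}{877}$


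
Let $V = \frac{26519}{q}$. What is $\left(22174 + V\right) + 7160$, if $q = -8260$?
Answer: $\frac{242272321}{8260} \approx 29331.0$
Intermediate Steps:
$V = - \frac{26519}{8260}$ ($V = \frac{26519}{-8260} = 26519 \left(- \frac{1}{8260}\right) = - \frac{26519}{8260} \approx -3.2105$)
$\left(22174 + V\right) + 7160 = \left(22174 - \frac{26519}{8260}\right) + 7160 = \frac{183130721}{8260} + 7160 = \frac{242272321}{8260}$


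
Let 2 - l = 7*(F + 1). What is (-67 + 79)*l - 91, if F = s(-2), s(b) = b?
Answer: 17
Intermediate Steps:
F = -2
l = 9 (l = 2 - 7*(-2 + 1) = 2 - 7*(-1) = 2 - 1*(-7) = 2 + 7 = 9)
(-67 + 79)*l - 91 = (-67 + 79)*9 - 91 = 12*9 - 91 = 108 - 91 = 17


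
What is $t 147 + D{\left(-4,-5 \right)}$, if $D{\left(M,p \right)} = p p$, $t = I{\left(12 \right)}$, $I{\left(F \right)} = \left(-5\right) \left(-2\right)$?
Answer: $1495$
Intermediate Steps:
$I{\left(F \right)} = 10$
$t = 10$
$D{\left(M,p \right)} = p^{2}$
$t 147 + D{\left(-4,-5 \right)} = 10 \cdot 147 + \left(-5\right)^{2} = 1470 + 25 = 1495$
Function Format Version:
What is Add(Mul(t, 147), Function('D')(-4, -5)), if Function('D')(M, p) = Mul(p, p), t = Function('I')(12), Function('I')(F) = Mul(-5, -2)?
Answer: 1495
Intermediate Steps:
Function('I')(F) = 10
t = 10
Function('D')(M, p) = Pow(p, 2)
Add(Mul(t, 147), Function('D')(-4, -5)) = Add(Mul(10, 147), Pow(-5, 2)) = Add(1470, 25) = 1495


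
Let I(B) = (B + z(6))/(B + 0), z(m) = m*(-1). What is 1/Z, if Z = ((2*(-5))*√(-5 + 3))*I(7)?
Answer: 7*I*√2/20 ≈ 0.49497*I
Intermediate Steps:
z(m) = -m
I(B) = (-6 + B)/B (I(B) = (B - 1*6)/(B + 0) = (B - 6)/B = (-6 + B)/B)
Z = -10*I*√2/7 (Z = ((2*(-5))*√(-5 + 3))*((-6 + 7)/7) = (-10*I*√2)*((⅐)*1) = -10*I*√2*(⅐) = -10*I*√2/7 ≈ -2.0203*I)
1/Z = 1/(-10*I*√2/7) = 7*I*√2/20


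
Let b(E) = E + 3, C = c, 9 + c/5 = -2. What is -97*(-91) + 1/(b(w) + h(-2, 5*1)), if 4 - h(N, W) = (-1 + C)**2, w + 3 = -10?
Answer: 27734433/3142 ≈ 8827.0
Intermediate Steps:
w = -13 (w = -3 - 10 = -13)
c = -55 (c = -45 + 5*(-2) = -45 - 10 = -55)
C = -55
b(E) = 3 + E
h(N, W) = -3132 (h(N, W) = 4 - (-1 - 55)**2 = 4 - 1*(-56)**2 = 4 - 1*3136 = 4 - 3136 = -3132)
-97*(-91) + 1/(b(w) + h(-2, 5*1)) = -97*(-91) + 1/((3 - 13) - 3132) = 8827 + 1/(-10 - 3132) = 8827 + 1/(-3142) = 8827 - 1/3142 = 27734433/3142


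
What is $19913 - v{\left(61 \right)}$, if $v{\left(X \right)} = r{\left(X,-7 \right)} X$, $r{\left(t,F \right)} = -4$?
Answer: $20157$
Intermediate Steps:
$v{\left(X \right)} = - 4 X$
$19913 - v{\left(61 \right)} = 19913 - \left(-4\right) 61 = 19913 - -244 = 19913 + 244 = 20157$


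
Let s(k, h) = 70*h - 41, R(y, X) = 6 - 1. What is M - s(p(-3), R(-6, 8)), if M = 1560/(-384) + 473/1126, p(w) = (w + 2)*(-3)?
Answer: -2816283/9008 ≈ -312.64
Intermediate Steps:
p(w) = -6 - 3*w (p(w) = (2 + w)*(-3) = -6 - 3*w)
R(y, X) = 5
s(k, h) = -41 + 70*h
M = -32811/9008 (M = 1560*(-1/384) + 473*(1/1126) = -65/16 + 473/1126 = -32811/9008 ≈ -3.6424)
M - s(p(-3), R(-6, 8)) = -32811/9008 - (-41 + 70*5) = -32811/9008 - (-41 + 350) = -32811/9008 - 1*309 = -32811/9008 - 309 = -2816283/9008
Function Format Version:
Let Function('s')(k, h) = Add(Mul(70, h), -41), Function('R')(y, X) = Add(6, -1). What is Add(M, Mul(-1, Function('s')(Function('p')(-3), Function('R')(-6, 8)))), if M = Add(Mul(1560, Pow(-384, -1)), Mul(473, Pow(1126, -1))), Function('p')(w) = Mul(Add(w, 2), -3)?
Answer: Rational(-2816283, 9008) ≈ -312.64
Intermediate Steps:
Function('p')(w) = Add(-6, Mul(-3, w)) (Function('p')(w) = Mul(Add(2, w), -3) = Add(-6, Mul(-3, w)))
Function('R')(y, X) = 5
Function('s')(k, h) = Add(-41, Mul(70, h))
M = Rational(-32811, 9008) (M = Add(Mul(1560, Rational(-1, 384)), Mul(473, Rational(1, 1126))) = Add(Rational(-65, 16), Rational(473, 1126)) = Rational(-32811, 9008) ≈ -3.6424)
Add(M, Mul(-1, Function('s')(Function('p')(-3), Function('R')(-6, 8)))) = Add(Rational(-32811, 9008), Mul(-1, Add(-41, Mul(70, 5)))) = Add(Rational(-32811, 9008), Mul(-1, Add(-41, 350))) = Add(Rational(-32811, 9008), Mul(-1, 309)) = Add(Rational(-32811, 9008), -309) = Rational(-2816283, 9008)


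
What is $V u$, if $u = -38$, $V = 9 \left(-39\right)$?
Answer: $13338$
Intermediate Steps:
$V = -351$
$V u = \left(-351\right) \left(-38\right) = 13338$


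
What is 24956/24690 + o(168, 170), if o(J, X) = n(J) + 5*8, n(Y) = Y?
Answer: 2580238/12345 ≈ 209.01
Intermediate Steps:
o(J, X) = 40 + J (o(J, X) = J + 5*8 = J + 40 = 40 + J)
24956/24690 + o(168, 170) = 24956/24690 + (40 + 168) = 24956*(1/24690) + 208 = 12478/12345 + 208 = 2580238/12345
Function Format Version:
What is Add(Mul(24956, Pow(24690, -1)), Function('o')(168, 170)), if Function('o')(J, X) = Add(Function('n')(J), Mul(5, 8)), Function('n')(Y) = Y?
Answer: Rational(2580238, 12345) ≈ 209.01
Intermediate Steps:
Function('o')(J, X) = Add(40, J) (Function('o')(J, X) = Add(J, Mul(5, 8)) = Add(J, 40) = Add(40, J))
Add(Mul(24956, Pow(24690, -1)), Function('o')(168, 170)) = Add(Mul(24956, Pow(24690, -1)), Add(40, 168)) = Add(Mul(24956, Rational(1, 24690)), 208) = Add(Rational(12478, 12345), 208) = Rational(2580238, 12345)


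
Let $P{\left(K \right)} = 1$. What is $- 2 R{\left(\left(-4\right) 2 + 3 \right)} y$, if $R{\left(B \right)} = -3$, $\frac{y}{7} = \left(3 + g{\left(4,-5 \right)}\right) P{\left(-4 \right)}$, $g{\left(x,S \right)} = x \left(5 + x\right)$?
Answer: $1638$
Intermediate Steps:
$y = 273$ ($y = 7 \left(3 + 4 \left(5 + 4\right)\right) 1 = 7 \left(3 + 4 \cdot 9\right) 1 = 7 \left(3 + 36\right) 1 = 7 \cdot 39 \cdot 1 = 7 \cdot 39 = 273$)
$- 2 R{\left(\left(-4\right) 2 + 3 \right)} y = \left(-2\right) \left(-3\right) 273 = 6 \cdot 273 = 1638$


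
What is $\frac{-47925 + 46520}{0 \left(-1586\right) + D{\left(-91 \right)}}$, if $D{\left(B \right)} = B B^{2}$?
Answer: $\frac{1405}{753571} \approx 0.0018645$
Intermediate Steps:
$D{\left(B \right)} = B^{3}$
$\frac{-47925 + 46520}{0 \left(-1586\right) + D{\left(-91 \right)}} = \frac{-47925 + 46520}{0 \left(-1586\right) + \left(-91\right)^{3}} = - \frac{1405}{0 - 753571} = - \frac{1405}{-753571} = \left(-1405\right) \left(- \frac{1}{753571}\right) = \frac{1405}{753571}$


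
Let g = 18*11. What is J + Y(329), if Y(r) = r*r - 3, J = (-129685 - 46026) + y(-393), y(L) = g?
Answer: -67275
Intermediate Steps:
g = 198
y(L) = 198
J = -175513 (J = (-129685 - 46026) + 198 = -175711 + 198 = -175513)
Y(r) = -3 + r**2 (Y(r) = r**2 - 3 = -3 + r**2)
J + Y(329) = -175513 + (-3 + 329**2) = -175513 + (-3 + 108241) = -175513 + 108238 = -67275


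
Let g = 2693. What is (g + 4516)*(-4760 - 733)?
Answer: -39599037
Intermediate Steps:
(g + 4516)*(-4760 - 733) = (2693 + 4516)*(-4760 - 733) = 7209*(-5493) = -39599037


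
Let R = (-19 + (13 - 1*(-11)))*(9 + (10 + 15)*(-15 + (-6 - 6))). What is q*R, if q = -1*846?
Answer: 2817180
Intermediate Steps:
R = -3330 (R = (-19 + (13 + 11))*(9 + 25*(-15 - 12)) = (-19 + 24)*(9 + 25*(-27)) = 5*(9 - 675) = 5*(-666) = -3330)
q = -846
q*R = -846*(-3330) = 2817180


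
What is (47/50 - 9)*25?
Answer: -403/2 ≈ -201.50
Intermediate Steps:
(47/50 - 9)*25 = -403/50*25 = -403/2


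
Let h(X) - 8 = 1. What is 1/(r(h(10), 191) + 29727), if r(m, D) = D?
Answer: 1/29918 ≈ 3.3425e-5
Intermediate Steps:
h(X) = 9 (h(X) = 8 + 1 = 9)
1/(r(h(10), 191) + 29727) = 1/(191 + 29727) = 1/29918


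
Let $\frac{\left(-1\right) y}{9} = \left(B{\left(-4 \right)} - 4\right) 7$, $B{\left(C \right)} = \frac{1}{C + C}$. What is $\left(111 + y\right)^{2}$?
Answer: $\frac{8803089}{64} \approx 1.3755 \cdot 10^{5}$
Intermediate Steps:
$B{\left(C \right)} = \frac{1}{2 C}$
$y = \frac{2079}{8}$ ($y = - 9 \left(\frac{1}{2 \left(-4\right)} - 4\right) 7 = - 9 \left(\frac{1}{2} \left(- \frac{1}{4}\right) - 4\right) 7 = - 9 \left(- \frac{1}{8} - 4\right) 7 = - 9 \left(\left(- \frac{33}{8}\right) 7\right) = \left(-9\right) \left(- \frac{231}{8}\right) = \frac{2079}{8} \approx 259.88$)
$\left(111 + y\right)^{2} = \left(111 + \frac{2079}{8}\right)^{2} = \left(\frac{2967}{8}\right)^{2} = \frac{8803089}{64}$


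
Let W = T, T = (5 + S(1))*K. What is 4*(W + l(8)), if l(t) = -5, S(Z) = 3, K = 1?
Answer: 12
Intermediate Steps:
T = 8 (T = (5 + 3)*1 = 8*1 = 8)
W = 8
4*(W + l(8)) = 4*(8 - 5) = 4*3 = 12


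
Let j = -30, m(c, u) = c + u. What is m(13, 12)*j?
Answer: -750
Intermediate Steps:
m(13, 12)*j = (13 + 12)*(-30) = 25*(-30) = -750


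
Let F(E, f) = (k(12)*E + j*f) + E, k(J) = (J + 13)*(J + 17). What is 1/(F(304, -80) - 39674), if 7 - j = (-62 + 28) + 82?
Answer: 1/184310 ≈ 5.4256e-6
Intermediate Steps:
k(J) = (13 + J)*(17 + J)
j = -41 (j = 7 - ((-62 + 28) + 82) = 7 - (-34 + 82) = 7 - 1*48 = 7 - 48 = -41)
F(E, f) = -41*f + 726*E (F(E, f) = ((221 + 12² + 30*12)*E - 41*f) + E = ((221 + 144 + 360)*E - 41*f) + E = (725*E - 41*f) + E = (-41*f + 725*E) + E = -41*f + 726*E)
1/(F(304, -80) - 39674) = 1/((-41*(-80) + 726*304) - 39674) = 1/((3280 + 220704) - 39674) = 1/(223984 - 39674) = 1/184310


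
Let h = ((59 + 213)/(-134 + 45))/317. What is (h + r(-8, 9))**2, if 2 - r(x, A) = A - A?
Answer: 3153271716/795973369 ≈ 3.9615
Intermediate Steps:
r(x, A) = 2 (r(x, A) = 2 - (A - A) = 2 - 1*0 = 2 + 0 = 2)
h = -272/28213 (h = (272/(-89))*(1/317) = (272*(-1/89))*(1/317) = -272/89*1/317 = -272/28213 ≈ -0.0096409)
(h + r(-8, 9))**2 = (-272/28213 + 2)**2 = (56154/28213)**2 = 3153271716/795973369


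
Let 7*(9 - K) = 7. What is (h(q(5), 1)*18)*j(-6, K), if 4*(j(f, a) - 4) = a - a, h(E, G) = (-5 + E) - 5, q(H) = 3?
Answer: -504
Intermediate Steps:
h(E, G) = -10 + E
K = 8 (K = 9 - 1/7*7 = 9 - 1 = 8)
j(f, a) = 4 (j(f, a) = 4 + (a - a)/4 = 4 + (1/4)*0 = 4 + 0 = 4)
(h(q(5), 1)*18)*j(-6, K) = ((-10 + 3)*18)*4 = -7*18*4 = -126*4 = -504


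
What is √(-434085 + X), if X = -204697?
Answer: I*√638782 ≈ 799.24*I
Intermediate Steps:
√(-434085 + X) = √(-434085 - 204697) = √(-638782) = I*√638782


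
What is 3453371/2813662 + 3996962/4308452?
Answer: 3265597910817/1515315958903 ≈ 2.1551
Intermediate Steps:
3453371/2813662 + 3996962/4308452 = 3453371*(1/2813662) + 3996962*(1/4308452) = 3453371/2813662 + 1998481/2154226 = 3265597910817/1515315958903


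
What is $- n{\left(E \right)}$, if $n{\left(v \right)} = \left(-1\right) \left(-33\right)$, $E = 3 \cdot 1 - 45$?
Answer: $-33$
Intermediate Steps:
$E = -42$ ($E = 3 - 45 = -42$)
$n{\left(v \right)} = 33$
$- n{\left(E \right)} = \left(-1\right) 33 = -33$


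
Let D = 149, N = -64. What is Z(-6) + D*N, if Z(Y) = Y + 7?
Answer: -9535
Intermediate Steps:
Z(Y) = 7 + Y
Z(-6) + D*N = (7 - 6) + 149*(-64) = 1 - 9536 = -9535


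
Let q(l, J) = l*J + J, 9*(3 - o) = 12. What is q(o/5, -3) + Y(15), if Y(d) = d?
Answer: 11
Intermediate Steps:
o = 5/3 (o = 3 - ⅑*12 = 3 - 4/3 = 5/3 ≈ 1.6667)
q(l, J) = J + J*l (q(l, J) = J*l + J = J + J*l)
q(o/5, -3) + Y(15) = -3*(1 + (5/3)/5) + 15 = -3*(1 + (5/3)*(⅕)) + 15 = -3*(1 + ⅓) + 15 = -3*4/3 + 15 = -4 + 15 = 11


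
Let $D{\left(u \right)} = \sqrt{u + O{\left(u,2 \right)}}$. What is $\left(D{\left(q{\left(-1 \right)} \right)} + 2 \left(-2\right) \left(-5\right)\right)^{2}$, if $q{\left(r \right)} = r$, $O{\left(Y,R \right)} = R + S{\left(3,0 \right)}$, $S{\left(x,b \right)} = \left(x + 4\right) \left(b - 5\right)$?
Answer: $\left(20 + i \sqrt{34}\right)^{2} \approx 366.0 + 233.24 i$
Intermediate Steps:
$S{\left(x,b \right)} = \left(-5 + b\right) \left(4 + x\right)$ ($S{\left(x,b \right)} = \left(4 + x\right) \left(-5 + b\right) = \left(-5 + b\right) \left(4 + x\right)$)
$O{\left(Y,R \right)} = -35 + R$ ($O{\left(Y,R \right)} = R + \left(-20 - 15 + 4 \cdot 0 + 0 \cdot 3\right) = R + \left(-20 - 15 + 0 + 0\right) = R - 35 = -35 + R$)
$D{\left(u \right)} = \sqrt{-33 + u}$ ($D{\left(u \right)} = \sqrt{u + \left(-35 + 2\right)} = \sqrt{u - 33} = \sqrt{-33 + u}$)
$\left(D{\left(q{\left(-1 \right)} \right)} + 2 \left(-2\right) \left(-5\right)\right)^{2} = \left(\sqrt{-33 - 1} + 2 \left(-2\right) \left(-5\right)\right)^{2} = \left(\sqrt{-34} - -20\right)^{2} = \left(i \sqrt{34} + 20\right)^{2} = \left(20 + i \sqrt{34}\right)^{2}$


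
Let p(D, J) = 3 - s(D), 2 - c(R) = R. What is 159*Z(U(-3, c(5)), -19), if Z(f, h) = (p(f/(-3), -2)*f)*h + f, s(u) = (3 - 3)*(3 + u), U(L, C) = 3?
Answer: -26712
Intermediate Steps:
c(R) = 2 - R
s(u) = 0 (s(u) = 0*(3 + u) = 0)
p(D, J) = 3 (p(D, J) = 3 - 1*0 = 3 + 0 = 3)
Z(f, h) = f + 3*f*h (Z(f, h) = (3*f)*h + f = 3*f*h + f = f + 3*f*h)
159*Z(U(-3, c(5)), -19) = 159*(3*(1 + 3*(-19))) = 159*(3*(1 - 57)) = 159*(3*(-56)) = 159*(-168) = -26712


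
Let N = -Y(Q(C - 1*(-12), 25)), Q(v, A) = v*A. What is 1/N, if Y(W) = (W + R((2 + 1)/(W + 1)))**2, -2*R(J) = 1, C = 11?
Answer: -4/1320201 ≈ -3.0298e-6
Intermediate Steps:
R(J) = -1/2 (R(J) = -1/2*1 = -1/2)
Q(v, A) = A*v
Y(W) = (-1/2 + W)**2 (Y(W) = (W - 1/2)**2 = (-1/2 + W)**2)
N = -1320201/4 (N = -(-1 + 2*(25*(11 - 1*(-12))))**2/4 = -(-1 + 2*(25*(11 + 12)))**2/4 = -(-1 + 2*(25*23))**2/4 = -(-1 + 2*575)**2/4 = -(-1 + 1150)**2/4 = -1149**2/4 = -1320201/4 ≈ -3.3005e+5)
1/N = 1/(-1320201/4) = -4/1320201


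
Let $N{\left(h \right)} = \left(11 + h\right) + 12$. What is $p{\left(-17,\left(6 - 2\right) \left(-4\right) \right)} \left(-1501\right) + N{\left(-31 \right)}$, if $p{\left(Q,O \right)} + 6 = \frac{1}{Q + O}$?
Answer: $\frac{298435}{33} \approx 9043.5$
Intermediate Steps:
$N{\left(h \right)} = 23 + h$
$p{\left(Q,O \right)} = -6 + \frac{1}{O + Q}$ ($p{\left(Q,O \right)} = -6 + \frac{1}{Q + O} = -6 + \frac{1}{O + Q}$)
$p{\left(-17,\left(6 - 2\right) \left(-4\right) \right)} \left(-1501\right) + N{\left(-31 \right)} = \frac{1 - 6 \left(6 - 2\right) \left(-4\right) - -102}{\left(6 - 2\right) \left(-4\right) - 17} \left(-1501\right) + \left(23 - 31\right) = \frac{1 - 6 \cdot 4 \left(-4\right) + 102}{4 \left(-4\right) - 17} \left(-1501\right) - 8 = \frac{1 - -96 + 102}{-16 - 17} \left(-1501\right) - 8 = \frac{1 + 96 + 102}{-33} \left(-1501\right) - 8 = \left(- \frac{1}{33}\right) 199 \left(-1501\right) - 8 = \left(- \frac{199}{33}\right) \left(-1501\right) - 8 = \frac{298699}{33} - 8 = \frac{298435}{33}$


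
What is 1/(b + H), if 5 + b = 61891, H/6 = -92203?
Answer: -1/491332 ≈ -2.0353e-6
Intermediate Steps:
H = -553218 (H = 6*(-92203) = -553218)
b = 61886 (b = -5 + 61891 = 61886)
1/(b + H) = 1/(61886 - 553218) = 1/(-491332) = -1/491332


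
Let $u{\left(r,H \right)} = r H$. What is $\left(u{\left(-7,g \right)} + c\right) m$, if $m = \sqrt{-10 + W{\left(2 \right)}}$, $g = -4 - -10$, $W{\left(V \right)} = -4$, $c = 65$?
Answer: $23 i \sqrt{14} \approx 86.058 i$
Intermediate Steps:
$g = 6$ ($g = -4 + 10 = 6$)
$u{\left(r,H \right)} = H r$
$m = i \sqrt{14}$ ($m = \sqrt{-10 - 4} = \sqrt{-14} = i \sqrt{14} \approx 3.7417 i$)
$\left(u{\left(-7,g \right)} + c\right) m = \left(6 \left(-7\right) + 65\right) i \sqrt{14} = \left(-42 + 65\right) i \sqrt{14} = 23 i \sqrt{14}$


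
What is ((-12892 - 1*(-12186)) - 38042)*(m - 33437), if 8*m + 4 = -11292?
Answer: 1350329052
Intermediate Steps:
m = -1412 (m = -½ + (⅛)*(-11292) = -½ - 2823/2 = -1412)
((-12892 - 1*(-12186)) - 38042)*(m - 33437) = ((-12892 - 1*(-12186)) - 38042)*(-1412 - 33437) = ((-12892 + 12186) - 38042)*(-34849) = (-706 - 38042)*(-34849) = -38748*(-34849) = 1350329052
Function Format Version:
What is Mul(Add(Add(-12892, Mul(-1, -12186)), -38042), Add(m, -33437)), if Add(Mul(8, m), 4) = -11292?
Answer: 1350329052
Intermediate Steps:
m = -1412 (m = Add(Rational(-1, 2), Mul(Rational(1, 8), -11292)) = Add(Rational(-1, 2), Rational(-2823, 2)) = -1412)
Mul(Add(Add(-12892, Mul(-1, -12186)), -38042), Add(m, -33437)) = Mul(Add(Add(-12892, Mul(-1, -12186)), -38042), Add(-1412, -33437)) = Mul(Add(Add(-12892, 12186), -38042), -34849) = Mul(Add(-706, -38042), -34849) = Mul(-38748, -34849) = 1350329052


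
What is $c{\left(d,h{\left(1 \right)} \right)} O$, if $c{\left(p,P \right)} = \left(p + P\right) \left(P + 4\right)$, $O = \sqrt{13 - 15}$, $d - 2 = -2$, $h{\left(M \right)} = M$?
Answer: $5 i \sqrt{2} \approx 7.0711 i$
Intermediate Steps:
$d = 0$ ($d = 2 - 2 = 0$)
$O = i \sqrt{2}$ ($O = \sqrt{-2} = i \sqrt{2} \approx 1.4142 i$)
$c{\left(p,P \right)} = \left(4 + P\right) \left(P + p\right)$ ($c{\left(p,P \right)} = \left(P + p\right) \left(4 + P\right) = \left(4 + P\right) \left(P + p\right)$)
$c{\left(d,h{\left(1 \right)} \right)} O = \left(1^{2} + 4 \cdot 1 + 4 \cdot 0 + 1 \cdot 0\right) i \sqrt{2} = \left(1 + 4 + 0 + 0\right) i \sqrt{2} = 5 i \sqrt{2}$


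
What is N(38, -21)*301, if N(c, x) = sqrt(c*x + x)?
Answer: 903*I*sqrt(91) ≈ 8614.1*I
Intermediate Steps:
N(c, x) = sqrt(x + c*x)
N(38, -21)*301 = sqrt(-21*(1 + 38))*301 = sqrt(-21*39)*301 = sqrt(-819)*301 = (3*I*sqrt(91))*301 = 903*I*sqrt(91)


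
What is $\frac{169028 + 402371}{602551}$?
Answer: $\frac{571399}{602551} \approx 0.9483$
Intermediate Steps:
$\frac{169028 + 402371}{602551} = 571399 \cdot \frac{1}{602551} = \frac{571399}{602551}$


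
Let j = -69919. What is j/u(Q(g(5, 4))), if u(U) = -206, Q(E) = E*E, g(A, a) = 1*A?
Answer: 69919/206 ≈ 339.41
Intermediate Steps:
g(A, a) = A
Q(E) = E²
j/u(Q(g(5, 4))) = -69919/(-206) = -69919*(-1/206) = 69919/206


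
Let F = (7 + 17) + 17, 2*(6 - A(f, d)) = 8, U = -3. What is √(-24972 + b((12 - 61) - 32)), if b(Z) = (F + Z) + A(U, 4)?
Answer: I*√25010 ≈ 158.15*I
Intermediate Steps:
A(f, d) = 2 (A(f, d) = 6 - ½*8 = 6 - 4 = 2)
F = 41 (F = 24 + 17 = 41)
b(Z) = 43 + Z (b(Z) = (41 + Z) + 2 = 43 + Z)
√(-24972 + b((12 - 61) - 32)) = √(-24972 + (43 + ((12 - 61) - 32))) = √(-24972 + (43 + (-49 - 32))) = √(-24972 + (43 - 81)) = √(-24972 - 38) = √(-25010) = I*√25010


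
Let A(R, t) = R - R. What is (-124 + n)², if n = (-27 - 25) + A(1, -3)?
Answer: 30976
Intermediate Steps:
A(R, t) = 0
n = -52 (n = (-27 - 25) + 0 = -52 + 0 = -52)
(-124 + n)² = (-124 - 52)² = (-176)² = 30976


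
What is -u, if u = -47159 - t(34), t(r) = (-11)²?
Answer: 47280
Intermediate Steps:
t(r) = 121
u = -47280 (u = -47159 - 1*121 = -47159 - 121 = -47280)
-u = -1*(-47280) = 47280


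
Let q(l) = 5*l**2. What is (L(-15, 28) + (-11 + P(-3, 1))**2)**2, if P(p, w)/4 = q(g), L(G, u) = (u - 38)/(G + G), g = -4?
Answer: 82050165136/9 ≈ 9.1167e+9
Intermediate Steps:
L(G, u) = (-38 + u)/(2*G) (L(G, u) = (-38 + u)/((2*G)) = (-38 + u)*(1/(2*G)) = (-38 + u)/(2*G))
P(p, w) = 320 (P(p, w) = 4*(5*(-4)**2) = 4*(5*16) = 4*80 = 320)
(L(-15, 28) + (-11 + P(-3, 1))**2)**2 = ((1/2)*(-38 + 28)/(-15) + (-11 + 320)**2)**2 = ((1/2)*(-1/15)*(-10) + 309**2)**2 = (1/3 + 95481)**2 = (286444/3)**2 = 82050165136/9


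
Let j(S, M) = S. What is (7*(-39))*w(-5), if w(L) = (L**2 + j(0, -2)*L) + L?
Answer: -5460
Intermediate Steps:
w(L) = L + L**2 (w(L) = (L**2 + 0*L) + L = (L**2 + 0) + L = L**2 + L = L + L**2)
(7*(-39))*w(-5) = (7*(-39))*(-5*(1 - 5)) = -(-1365)*(-4) = -273*20 = -5460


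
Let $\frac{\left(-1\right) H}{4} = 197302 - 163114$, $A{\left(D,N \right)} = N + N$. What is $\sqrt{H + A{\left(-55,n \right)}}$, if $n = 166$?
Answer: $2 i \sqrt{34105} \approx 369.35 i$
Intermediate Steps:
$A{\left(D,N \right)} = 2 N$
$H = -136752$ ($H = - 4 \left(197302 - 163114\right) = \left(-4\right) 34188 = -136752$)
$\sqrt{H + A{\left(-55,n \right)}} = \sqrt{-136752 + 2 \cdot 166} = \sqrt{-136752 + 332} = \sqrt{-136420} = 2 i \sqrt{34105}$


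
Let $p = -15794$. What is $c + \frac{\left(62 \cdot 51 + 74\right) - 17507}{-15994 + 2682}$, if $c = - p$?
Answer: $\frac{210263999}{13312} \approx 15795.0$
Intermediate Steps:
$c = 15794$ ($c = \left(-1\right) \left(-15794\right) = 15794$)
$c + \frac{\left(62 \cdot 51 + 74\right) - 17507}{-15994 + 2682} = 15794 + \frac{\left(62 \cdot 51 + 74\right) - 17507}{-15994 + 2682} = 15794 + \frac{\left(3162 + 74\right) - 17507}{-13312} = 15794 + \left(3236 - 17507\right) \left(- \frac{1}{13312}\right) = 15794 - - \frac{14271}{13312} = 15794 + \frac{14271}{13312} = \frac{210263999}{13312}$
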